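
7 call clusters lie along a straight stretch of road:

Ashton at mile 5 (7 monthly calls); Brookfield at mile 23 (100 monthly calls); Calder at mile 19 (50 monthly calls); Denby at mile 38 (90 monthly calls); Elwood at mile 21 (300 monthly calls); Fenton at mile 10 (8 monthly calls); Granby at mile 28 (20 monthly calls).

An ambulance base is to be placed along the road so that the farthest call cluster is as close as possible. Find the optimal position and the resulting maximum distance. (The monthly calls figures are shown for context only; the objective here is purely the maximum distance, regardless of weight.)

The 1-center on a line is the midpoint of the two extreme points: leftmost at 5, rightmost at 38.
Optimal location = (5 + 38)/2 = 21.5; maximum distance = (38 − 5)/2 = 16.5.

location 21.5, max distance 16.5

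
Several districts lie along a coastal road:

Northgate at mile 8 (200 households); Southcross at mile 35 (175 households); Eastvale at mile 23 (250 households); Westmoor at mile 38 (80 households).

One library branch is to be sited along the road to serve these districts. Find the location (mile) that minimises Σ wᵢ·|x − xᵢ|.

x = 23

For a sum of weighted absolute distances on a line, the optimum is the weighted median (not the mean). Total weight W = 705; half-weight = 352.5.
Sort by position and accumulate weight:
  mile 8 (Northgate, w=200) → cum 200
  mile 23 (Eastvale, w=250) → cum 450  ≥ 352.5 → median here
  mile 35 (Southcross, w=175) → cum 625
  mile 38 (Westmoor, w=80) → cum 705
Optimal location: mile 23.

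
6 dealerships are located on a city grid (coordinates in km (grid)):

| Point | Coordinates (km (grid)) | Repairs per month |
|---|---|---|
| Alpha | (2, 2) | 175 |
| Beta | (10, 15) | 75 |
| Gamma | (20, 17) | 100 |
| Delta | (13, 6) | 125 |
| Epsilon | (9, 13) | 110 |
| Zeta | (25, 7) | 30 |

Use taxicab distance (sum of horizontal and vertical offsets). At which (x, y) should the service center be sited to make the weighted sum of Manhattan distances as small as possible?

Manhattan distance separates: Σwᵢ(|x−xᵢ|+|y−yᵢ|) = Σwᵢ|x−xᵢ| + Σwᵢ|y−yᵢ|, so x and y are optimised independently as 1-D weighted medians.
Total weight W = 615; half = 307.5.
x-coordinate, sorted with cumulative weight:
  x=2 (Alpha, w=175) cum 175
  x=9 (Epsilon, w=110) cum 285
  x=10 (Beta, w=75) cum 360  ← median
  x=13 (Delta, w=125) cum 485
  x=20 (Gamma, w=100) cum 585
  x=25 (Zeta, w=30) cum 615
⇒ x* = 10
y-coordinate, sorted with cumulative weight:
  y=2 (Alpha, w=175) cum 175
  y=6 (Delta, w=125) cum 300
  y=7 (Zeta, w=30) cum 330  ← median
  y=13 (Epsilon, w=110) cum 440
  y=15 (Beta, w=75) cum 515
  y=17 (Gamma, w=100) cum 615
⇒ y* = 7

(10, 7)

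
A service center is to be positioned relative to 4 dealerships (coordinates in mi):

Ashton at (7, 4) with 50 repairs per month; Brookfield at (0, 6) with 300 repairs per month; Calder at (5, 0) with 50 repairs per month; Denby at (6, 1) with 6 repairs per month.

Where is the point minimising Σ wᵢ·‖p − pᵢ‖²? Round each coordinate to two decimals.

(1.57, 4.94)

The minimiser of Σwᵢ‖p−pᵢ‖² is the weighted centroid p* = (Σwᵢpᵢ)/(Σwᵢ).
Σwᵢ = 406.
Σwᵢxᵢ = 50·7 + 300·0 + 50·5 + 6·6 = 636.
Σwᵢyᵢ = 50·4 + 300·6 + 50·0 + 6·1 = 2006.
x* = 636/406 = 1.57, y* = 2006/406 = 4.94.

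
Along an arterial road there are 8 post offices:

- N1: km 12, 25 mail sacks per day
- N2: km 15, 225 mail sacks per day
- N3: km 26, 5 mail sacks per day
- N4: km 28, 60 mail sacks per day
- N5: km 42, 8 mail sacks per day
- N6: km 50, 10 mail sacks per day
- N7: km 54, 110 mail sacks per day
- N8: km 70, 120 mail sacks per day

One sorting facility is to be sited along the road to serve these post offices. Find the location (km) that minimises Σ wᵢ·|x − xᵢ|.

x = 28

For a sum of weighted absolute distances on a line, the optimum is the weighted median (not the mean). Total weight W = 563; half-weight = 281.5.
Sort by position and accumulate weight:
  km 12 (N1, w=25) → cum 25
  km 15 (N2, w=225) → cum 250
  km 26 (N3, w=5) → cum 255
  km 28 (N4, w=60) → cum 315  ≥ 281.5 → median here
  km 42 (N5, w=8) → cum 323
  km 50 (N6, w=10) → cum 333
  km 54 (N7, w=110) → cum 443
  km 70 (N8, w=120) → cum 563
Optimal location: km 28.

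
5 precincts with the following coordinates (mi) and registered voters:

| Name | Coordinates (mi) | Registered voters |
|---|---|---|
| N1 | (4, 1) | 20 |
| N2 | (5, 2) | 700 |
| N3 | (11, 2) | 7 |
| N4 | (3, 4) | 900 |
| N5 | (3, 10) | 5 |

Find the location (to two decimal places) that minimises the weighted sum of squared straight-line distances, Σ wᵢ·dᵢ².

The minimiser of Σwᵢ‖p−pᵢ‖² is the weighted centroid p* = (Σwᵢpᵢ)/(Σwᵢ).
Σwᵢ = 1632.
Σwᵢxᵢ = 20·4 + 700·5 + 7·11 + 900·3 + 5·3 = 6372.
Σwᵢyᵢ = 20·1 + 700·2 + 7·2 + 900·4 + 5·10 = 5084.
x* = 6372/1632 = 3.90, y* = 5084/1632 = 3.12.

(3.90, 3.12)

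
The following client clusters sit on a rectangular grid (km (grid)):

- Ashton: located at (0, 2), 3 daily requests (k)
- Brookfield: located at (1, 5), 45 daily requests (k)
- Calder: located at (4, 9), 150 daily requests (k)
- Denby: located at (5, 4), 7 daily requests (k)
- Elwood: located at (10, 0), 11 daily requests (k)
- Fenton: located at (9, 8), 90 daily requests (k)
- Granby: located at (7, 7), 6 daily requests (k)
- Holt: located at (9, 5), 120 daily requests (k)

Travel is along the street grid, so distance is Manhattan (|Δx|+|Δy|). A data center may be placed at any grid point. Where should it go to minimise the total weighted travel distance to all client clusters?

Manhattan distance separates: Σwᵢ(|x−xᵢ|+|y−yᵢ|) = Σwᵢ|x−xᵢ| + Σwᵢ|y−yᵢ|, so x and y are optimised independently as 1-D weighted medians.
Total weight W = 432; half = 216.
x-coordinate, sorted with cumulative weight:
  x=0 (Ashton, w=3) cum 3
  x=1 (Brookfield, w=45) cum 48
  x=4 (Calder, w=150) cum 198
  x=5 (Denby, w=7) cum 205
  x=7 (Granby, w=6) cum 211
  x=9 (Fenton, w=90) cum 301  ← median
  x=9 (Holt, w=120) cum 421
  x=10 (Elwood, w=11) cum 432
⇒ x* = 9
y-coordinate, sorted with cumulative weight:
  y=0 (Elwood, w=11) cum 11
  y=2 (Ashton, w=3) cum 14
  y=4 (Denby, w=7) cum 21
  y=5 (Brookfield, w=45) cum 66
  y=5 (Holt, w=120) cum 186
  y=7 (Granby, w=6) cum 192
  y=8 (Fenton, w=90) cum 282  ← median
  y=9 (Calder, w=150) cum 432
⇒ y* = 8

(9, 8)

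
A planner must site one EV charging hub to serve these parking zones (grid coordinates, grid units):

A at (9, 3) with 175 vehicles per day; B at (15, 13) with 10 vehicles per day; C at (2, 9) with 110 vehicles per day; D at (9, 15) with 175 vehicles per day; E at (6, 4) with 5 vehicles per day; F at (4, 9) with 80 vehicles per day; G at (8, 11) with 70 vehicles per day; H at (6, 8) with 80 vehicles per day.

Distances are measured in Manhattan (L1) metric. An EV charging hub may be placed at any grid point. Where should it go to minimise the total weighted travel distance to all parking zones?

(9, 9)

Manhattan distance separates: Σwᵢ(|x−xᵢ|+|y−yᵢ|) = Σwᵢ|x−xᵢ| + Σwᵢ|y−yᵢ|, so x and y are optimised independently as 1-D weighted medians.
Total weight W = 705; half = 352.5.
x-coordinate, sorted with cumulative weight:
  x=2 (C, w=110) cum 110
  x=4 (F, w=80) cum 190
  x=6 (E, w=5) cum 195
  x=6 (H, w=80) cum 275
  x=8 (G, w=70) cum 345
  x=9 (A, w=175) cum 520  ← median
  x=9 (D, w=175) cum 695
  x=15 (B, w=10) cum 705
⇒ x* = 9
y-coordinate, sorted with cumulative weight:
  y=3 (A, w=175) cum 175
  y=4 (E, w=5) cum 180
  y=8 (H, w=80) cum 260
  y=9 (C, w=110) cum 370  ← median
  y=9 (F, w=80) cum 450
  y=11 (G, w=70) cum 520
  y=13 (B, w=10) cum 530
  y=15 (D, w=175) cum 705
⇒ y* = 9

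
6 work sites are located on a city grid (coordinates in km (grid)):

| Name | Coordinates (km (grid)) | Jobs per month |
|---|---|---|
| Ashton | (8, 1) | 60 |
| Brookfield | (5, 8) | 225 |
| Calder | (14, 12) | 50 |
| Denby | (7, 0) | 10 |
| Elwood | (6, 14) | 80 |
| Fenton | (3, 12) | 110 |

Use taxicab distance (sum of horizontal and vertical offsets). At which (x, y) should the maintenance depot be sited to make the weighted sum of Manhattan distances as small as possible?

Manhattan distance separates: Σwᵢ(|x−xᵢ|+|y−yᵢ|) = Σwᵢ|x−xᵢ| + Σwᵢ|y−yᵢ|, so x and y are optimised independently as 1-D weighted medians.
Total weight W = 535; half = 267.5.
x-coordinate, sorted with cumulative weight:
  x=3 (Fenton, w=110) cum 110
  x=5 (Brookfield, w=225) cum 335  ← median
  x=6 (Elwood, w=80) cum 415
  x=7 (Denby, w=10) cum 425
  x=8 (Ashton, w=60) cum 485
  x=14 (Calder, w=50) cum 535
⇒ x* = 5
y-coordinate, sorted with cumulative weight:
  y=0 (Denby, w=10) cum 10
  y=1 (Ashton, w=60) cum 70
  y=8 (Brookfield, w=225) cum 295  ← median
  y=12 (Calder, w=50) cum 345
  y=12 (Fenton, w=110) cum 455
  y=14 (Elwood, w=80) cum 535
⇒ y* = 8

(5, 8)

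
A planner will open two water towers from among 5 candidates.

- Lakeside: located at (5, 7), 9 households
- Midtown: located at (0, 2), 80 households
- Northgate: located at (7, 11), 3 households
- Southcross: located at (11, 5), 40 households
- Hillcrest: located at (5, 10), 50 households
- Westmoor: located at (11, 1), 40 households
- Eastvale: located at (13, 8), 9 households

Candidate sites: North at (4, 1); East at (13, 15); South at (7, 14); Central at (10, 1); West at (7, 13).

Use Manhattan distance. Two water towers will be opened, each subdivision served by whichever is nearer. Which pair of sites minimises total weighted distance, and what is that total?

{North, Central}, total 1332

Evaluate every pair (each demand assigned to the nearer of the two):
  {North, Central}: total = 1332
  {North, West}: total = 1538
  {Central, West}: total = 1538
  {North, South}: total = 1600
  {South, Central}: total = 1600
  {North, East}: total = 1776
  {East, Central}: total = 1962
  {East, West}: total = 2951
  {South, West}: total = 2987
  {East, South}: total = 3093
Best pair: {North, Central} with total 1332.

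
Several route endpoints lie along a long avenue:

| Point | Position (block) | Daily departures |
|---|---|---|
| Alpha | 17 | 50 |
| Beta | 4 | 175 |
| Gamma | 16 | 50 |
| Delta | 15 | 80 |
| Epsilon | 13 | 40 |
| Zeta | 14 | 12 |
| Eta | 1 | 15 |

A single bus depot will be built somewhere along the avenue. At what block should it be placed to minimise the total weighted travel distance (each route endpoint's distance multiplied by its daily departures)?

x = 13

For a sum of weighted absolute distances on a line, the optimum is the weighted median (not the mean). Total weight W = 422; half-weight = 211.
Sort by position and accumulate weight:
  block 1 (Eta, w=15) → cum 15
  block 4 (Beta, w=175) → cum 190
  block 13 (Epsilon, w=40) → cum 230  ≥ 211 → median here
  block 14 (Zeta, w=12) → cum 242
  block 15 (Delta, w=80) → cum 322
  block 16 (Gamma, w=50) → cum 372
  block 17 (Alpha, w=50) → cum 422
Optimal location: block 13.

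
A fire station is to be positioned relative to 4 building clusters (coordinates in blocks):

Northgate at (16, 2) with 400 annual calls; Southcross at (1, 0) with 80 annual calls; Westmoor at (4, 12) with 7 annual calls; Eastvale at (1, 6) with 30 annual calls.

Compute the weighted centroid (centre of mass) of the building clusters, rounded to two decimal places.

The minimiser of Σwᵢ‖p−pᵢ‖² is the weighted centroid p* = (Σwᵢpᵢ)/(Σwᵢ).
Σwᵢ = 517.
Σwᵢxᵢ = 400·16 + 80·1 + 7·4 + 30·1 = 6538.
Σwᵢyᵢ = 400·2 + 80·0 + 7·12 + 30·6 = 1064.
x* = 6538/517 = 12.65, y* = 1064/517 = 2.06.

(12.65, 2.06)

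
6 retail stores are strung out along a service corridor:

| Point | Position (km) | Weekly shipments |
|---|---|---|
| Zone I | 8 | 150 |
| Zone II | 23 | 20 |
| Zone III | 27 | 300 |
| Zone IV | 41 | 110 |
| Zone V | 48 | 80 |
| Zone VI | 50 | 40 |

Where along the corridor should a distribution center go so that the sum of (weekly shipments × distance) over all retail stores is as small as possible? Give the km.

For a sum of weighted absolute distances on a line, the optimum is the weighted median (not the mean). Total weight W = 700; half-weight = 350.
Sort by position and accumulate weight:
  km 8 (Zone I, w=150) → cum 150
  km 23 (Zone II, w=20) → cum 170
  km 27 (Zone III, w=300) → cum 470  ≥ 350 → median here
  km 41 (Zone IV, w=110) → cum 580
  km 48 (Zone V, w=80) → cum 660
  km 50 (Zone VI, w=40) → cum 700
Optimal location: km 27.

x = 27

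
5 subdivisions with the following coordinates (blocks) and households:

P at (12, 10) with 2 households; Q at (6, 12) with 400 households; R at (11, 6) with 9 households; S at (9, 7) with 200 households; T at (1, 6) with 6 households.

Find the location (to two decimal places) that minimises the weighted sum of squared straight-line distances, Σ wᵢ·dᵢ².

(7.02, 10.23)

The minimiser of Σwᵢ‖p−pᵢ‖² is the weighted centroid p* = (Σwᵢpᵢ)/(Σwᵢ).
Σwᵢ = 617.
Σwᵢxᵢ = 2·12 + 400·6 + 9·11 + 200·9 + 6·1 = 4329.
Σwᵢyᵢ = 2·10 + 400·12 + 9·6 + 200·7 + 6·6 = 6310.
x* = 4329/617 = 7.02, y* = 6310/617 = 10.23.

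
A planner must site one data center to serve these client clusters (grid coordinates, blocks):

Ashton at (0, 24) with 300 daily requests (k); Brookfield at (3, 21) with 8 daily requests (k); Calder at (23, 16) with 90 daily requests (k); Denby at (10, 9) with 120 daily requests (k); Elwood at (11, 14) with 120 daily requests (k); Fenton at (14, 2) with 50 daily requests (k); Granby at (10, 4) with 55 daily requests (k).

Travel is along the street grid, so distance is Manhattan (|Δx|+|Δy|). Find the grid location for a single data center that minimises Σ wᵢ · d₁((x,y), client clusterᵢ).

Manhattan distance separates: Σwᵢ(|x−xᵢ|+|y−yᵢ|) = Σwᵢ|x−xᵢ| + Σwᵢ|y−yᵢ|, so x and y are optimised independently as 1-D weighted medians.
Total weight W = 743; half = 371.5.
x-coordinate, sorted with cumulative weight:
  x=0 (Ashton, w=300) cum 300
  x=3 (Brookfield, w=8) cum 308
  x=10 (Denby, w=120) cum 428  ← median
  x=10 (Granby, w=55) cum 483
  x=11 (Elwood, w=120) cum 603
  x=14 (Fenton, w=50) cum 653
  x=23 (Calder, w=90) cum 743
⇒ x* = 10
y-coordinate, sorted with cumulative weight:
  y=2 (Fenton, w=50) cum 50
  y=4 (Granby, w=55) cum 105
  y=9 (Denby, w=120) cum 225
  y=14 (Elwood, w=120) cum 345
  y=16 (Calder, w=90) cum 435  ← median
  y=21 (Brookfield, w=8) cum 443
  y=24 (Ashton, w=300) cum 743
⇒ y* = 16

(10, 16)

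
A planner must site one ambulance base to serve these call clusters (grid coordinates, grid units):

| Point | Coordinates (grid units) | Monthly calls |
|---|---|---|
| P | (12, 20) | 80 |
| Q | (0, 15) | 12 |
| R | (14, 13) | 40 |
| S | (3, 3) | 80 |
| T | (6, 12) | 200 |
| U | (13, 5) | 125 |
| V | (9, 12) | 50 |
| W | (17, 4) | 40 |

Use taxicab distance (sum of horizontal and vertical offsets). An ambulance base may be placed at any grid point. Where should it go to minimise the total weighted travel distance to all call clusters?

(9, 12)

Manhattan distance separates: Σwᵢ(|x−xᵢ|+|y−yᵢ|) = Σwᵢ|x−xᵢ| + Σwᵢ|y−yᵢ|, so x and y are optimised independently as 1-D weighted medians.
Total weight W = 627; half = 313.5.
x-coordinate, sorted with cumulative weight:
  x=0 (Q, w=12) cum 12
  x=3 (S, w=80) cum 92
  x=6 (T, w=200) cum 292
  x=9 (V, w=50) cum 342  ← median
  x=12 (P, w=80) cum 422
  x=13 (U, w=125) cum 547
  x=14 (R, w=40) cum 587
  x=17 (W, w=40) cum 627
⇒ x* = 9
y-coordinate, sorted with cumulative weight:
  y=3 (S, w=80) cum 80
  y=4 (W, w=40) cum 120
  y=5 (U, w=125) cum 245
  y=12 (T, w=200) cum 445  ← median
  y=12 (V, w=50) cum 495
  y=13 (R, w=40) cum 535
  y=15 (Q, w=12) cum 547
  y=20 (P, w=80) cum 627
⇒ y* = 12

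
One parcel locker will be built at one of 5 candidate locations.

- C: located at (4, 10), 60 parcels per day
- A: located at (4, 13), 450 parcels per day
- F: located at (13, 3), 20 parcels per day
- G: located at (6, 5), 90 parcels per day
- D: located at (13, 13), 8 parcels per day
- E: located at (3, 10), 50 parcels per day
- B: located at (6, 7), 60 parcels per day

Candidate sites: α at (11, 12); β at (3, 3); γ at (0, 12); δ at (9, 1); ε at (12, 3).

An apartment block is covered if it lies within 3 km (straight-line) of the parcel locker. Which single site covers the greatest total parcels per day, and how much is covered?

ε, covering 20

Coverage radius r = 3 km; a point is covered iff (Δx)²+(Δy)² ≤ 3² = 9.
  α (11, 12): covers {D} → 8
  β (3, 3): covers {none} → 0
  γ (0, 12): covers {none} → 0
  δ (9, 1): covers {none} → 0
  ε (12, 3): covers {F} → 20
Maximum coverage at ε: 20 parcels per day.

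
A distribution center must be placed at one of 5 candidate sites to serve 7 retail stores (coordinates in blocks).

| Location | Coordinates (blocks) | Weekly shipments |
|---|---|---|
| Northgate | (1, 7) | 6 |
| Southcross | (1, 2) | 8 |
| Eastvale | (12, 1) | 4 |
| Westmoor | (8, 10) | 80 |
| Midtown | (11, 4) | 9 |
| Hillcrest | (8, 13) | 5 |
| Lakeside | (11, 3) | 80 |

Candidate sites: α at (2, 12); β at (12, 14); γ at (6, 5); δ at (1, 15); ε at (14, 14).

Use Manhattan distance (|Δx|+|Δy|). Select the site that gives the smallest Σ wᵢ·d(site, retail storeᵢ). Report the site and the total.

γ, total 1370 blocks

Total weighted distance at each candidate:
  α (2, 12): total = 2476
  β (12, 14): total = 2068
  γ (6, 5): total = 1370
  δ (1, 15): total = 3206
  ε (14, 14): total = 2452
Minimum is at γ with total 1370 blocks.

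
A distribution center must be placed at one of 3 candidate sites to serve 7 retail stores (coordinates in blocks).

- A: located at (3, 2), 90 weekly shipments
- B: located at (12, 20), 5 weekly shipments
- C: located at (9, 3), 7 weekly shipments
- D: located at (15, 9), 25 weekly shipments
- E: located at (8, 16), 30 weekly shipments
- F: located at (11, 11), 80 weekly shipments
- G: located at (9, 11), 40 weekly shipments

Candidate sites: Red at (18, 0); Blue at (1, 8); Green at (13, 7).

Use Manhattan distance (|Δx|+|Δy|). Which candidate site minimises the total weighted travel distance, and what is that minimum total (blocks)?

Green, total 2796 blocks

Total weighted distance at each candidate:
  Red (18, 0): total = 5064
  Blue (1, 8): total = 3231
  Green (13, 7): total = 2796
Minimum is at Green with total 2796 blocks.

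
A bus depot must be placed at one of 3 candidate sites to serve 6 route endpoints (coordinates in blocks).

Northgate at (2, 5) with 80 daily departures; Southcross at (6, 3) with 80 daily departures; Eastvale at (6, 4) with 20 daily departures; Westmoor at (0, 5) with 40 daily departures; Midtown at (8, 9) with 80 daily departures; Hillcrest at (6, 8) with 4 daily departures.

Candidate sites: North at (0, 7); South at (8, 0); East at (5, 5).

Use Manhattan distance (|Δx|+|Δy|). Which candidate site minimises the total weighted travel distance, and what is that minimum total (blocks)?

Total weighted distance at each candidate:
  North (0, 7): total = 2208
  South (8, 0): total = 2680
  East (5, 5): total = 1296
Minimum is at East with total 1296 blocks.

East, total 1296 blocks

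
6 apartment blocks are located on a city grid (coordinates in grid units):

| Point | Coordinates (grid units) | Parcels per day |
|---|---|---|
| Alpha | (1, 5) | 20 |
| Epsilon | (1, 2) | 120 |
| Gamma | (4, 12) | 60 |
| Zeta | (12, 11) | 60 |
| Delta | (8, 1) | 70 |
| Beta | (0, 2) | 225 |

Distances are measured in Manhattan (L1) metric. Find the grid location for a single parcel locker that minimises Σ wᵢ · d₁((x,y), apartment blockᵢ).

Manhattan distance separates: Σwᵢ(|x−xᵢ|+|y−yᵢ|) = Σwᵢ|x−xᵢ| + Σwᵢ|y−yᵢ|, so x and y are optimised independently as 1-D weighted medians.
Total weight W = 555; half = 277.5.
x-coordinate, sorted with cumulative weight:
  x=0 (Beta, w=225) cum 225
  x=1 (Alpha, w=20) cum 245
  x=1 (Epsilon, w=120) cum 365  ← median
  x=4 (Gamma, w=60) cum 425
  x=8 (Delta, w=70) cum 495
  x=12 (Zeta, w=60) cum 555
⇒ x* = 1
y-coordinate, sorted with cumulative weight:
  y=1 (Delta, w=70) cum 70
  y=2 (Epsilon, w=120) cum 190
  y=2 (Beta, w=225) cum 415  ← median
  y=5 (Alpha, w=20) cum 435
  y=11 (Zeta, w=60) cum 495
  y=12 (Gamma, w=60) cum 555
⇒ y* = 2

(1, 2)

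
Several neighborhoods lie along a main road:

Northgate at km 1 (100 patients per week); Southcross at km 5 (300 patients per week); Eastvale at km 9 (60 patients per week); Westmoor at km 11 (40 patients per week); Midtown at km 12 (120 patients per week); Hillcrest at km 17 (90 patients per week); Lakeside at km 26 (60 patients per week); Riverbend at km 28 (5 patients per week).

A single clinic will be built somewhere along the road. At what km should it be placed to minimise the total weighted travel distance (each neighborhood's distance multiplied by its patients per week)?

For a sum of weighted absolute distances on a line, the optimum is the weighted median (not the mean). Total weight W = 775; half-weight = 387.5.
Sort by position and accumulate weight:
  km 1 (Northgate, w=100) → cum 100
  km 5 (Southcross, w=300) → cum 400  ≥ 387.5 → median here
  km 9 (Eastvale, w=60) → cum 460
  km 11 (Westmoor, w=40) → cum 500
  km 12 (Midtown, w=120) → cum 620
  km 17 (Hillcrest, w=90) → cum 710
  km 26 (Lakeside, w=60) → cum 770
  km 28 (Riverbend, w=5) → cum 775
Optimal location: km 5.

x = 5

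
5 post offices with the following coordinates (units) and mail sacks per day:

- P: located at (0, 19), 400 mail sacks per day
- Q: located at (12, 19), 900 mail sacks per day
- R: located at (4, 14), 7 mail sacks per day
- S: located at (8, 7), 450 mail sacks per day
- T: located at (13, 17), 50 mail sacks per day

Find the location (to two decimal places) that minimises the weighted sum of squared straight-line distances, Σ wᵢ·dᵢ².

(8.34, 15.94)

The minimiser of Σwᵢ‖p−pᵢ‖² is the weighted centroid p* = (Σwᵢpᵢ)/(Σwᵢ).
Σwᵢ = 1807.
Σwᵢxᵢ = 400·0 + 900·12 + 7·4 + 450·8 + 50·13 = 15078.
Σwᵢyᵢ = 400·19 + 900·19 + 7·14 + 450·7 + 50·17 = 28798.
x* = 15078/1807 = 8.34, y* = 28798/1807 = 15.94.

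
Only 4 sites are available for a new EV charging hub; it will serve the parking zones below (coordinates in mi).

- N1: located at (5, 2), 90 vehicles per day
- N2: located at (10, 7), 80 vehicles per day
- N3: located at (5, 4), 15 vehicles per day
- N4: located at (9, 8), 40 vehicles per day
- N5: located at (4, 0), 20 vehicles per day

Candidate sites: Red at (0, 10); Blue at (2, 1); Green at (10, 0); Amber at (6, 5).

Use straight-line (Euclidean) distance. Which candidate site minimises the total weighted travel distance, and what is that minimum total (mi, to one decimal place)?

Total weighted distance at each candidate:
  Red (0, 10): total = 2385.6
  Blue (2, 1): total = 1588.9
  Green (10, 0): total = 1583.2
  Amber (6, 5): total = 941.0
Minimum is at Amber with total 941.0 mi.

Amber, total 941.0 mi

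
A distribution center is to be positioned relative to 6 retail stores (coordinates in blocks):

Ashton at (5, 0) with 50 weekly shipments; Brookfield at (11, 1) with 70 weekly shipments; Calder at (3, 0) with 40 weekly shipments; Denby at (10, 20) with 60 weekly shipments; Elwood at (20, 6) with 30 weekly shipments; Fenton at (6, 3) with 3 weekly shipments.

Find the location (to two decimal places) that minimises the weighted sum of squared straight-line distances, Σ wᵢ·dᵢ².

(9.32, 5.77)

The minimiser of Σwᵢ‖p−pᵢ‖² is the weighted centroid p* = (Σwᵢpᵢ)/(Σwᵢ).
Σwᵢ = 253.
Σwᵢxᵢ = 50·5 + 70·11 + 40·3 + 60·10 + 30·20 + 3·6 = 2358.
Σwᵢyᵢ = 50·0 + 70·1 + 40·0 + 60·20 + 30·6 + 3·3 = 1459.
x* = 2358/253 = 9.32, y* = 1459/253 = 5.77.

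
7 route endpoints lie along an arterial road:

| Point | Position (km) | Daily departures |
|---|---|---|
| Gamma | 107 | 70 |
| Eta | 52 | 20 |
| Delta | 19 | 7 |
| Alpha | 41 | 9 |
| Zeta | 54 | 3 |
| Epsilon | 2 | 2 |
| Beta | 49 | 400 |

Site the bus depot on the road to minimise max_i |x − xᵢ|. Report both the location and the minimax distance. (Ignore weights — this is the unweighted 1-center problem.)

The 1-center on a line is the midpoint of the two extreme points: leftmost at 2, rightmost at 107.
Optimal location = (2 + 107)/2 = 54.5; maximum distance = (107 − 2)/2 = 52.5.

location 54.5, max distance 52.5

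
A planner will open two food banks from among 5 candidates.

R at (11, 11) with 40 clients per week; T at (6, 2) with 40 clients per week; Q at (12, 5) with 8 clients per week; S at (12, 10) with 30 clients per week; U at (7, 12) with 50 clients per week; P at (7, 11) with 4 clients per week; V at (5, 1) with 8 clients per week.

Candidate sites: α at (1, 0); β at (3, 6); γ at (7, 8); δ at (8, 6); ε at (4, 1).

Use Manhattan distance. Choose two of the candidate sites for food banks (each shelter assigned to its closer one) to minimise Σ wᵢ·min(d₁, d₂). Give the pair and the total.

{γ, ε}, total 894

Evaluate every pair (each demand assigned to the nearer of the two):
  {γ, ε}: total = 894
  {γ, δ}: total = 1046
  {α, γ}: total = 1086
  {β, γ}: total = 1102
  {δ, ε}: total = 1102
  {α, δ}: total = 1254
  {β, δ}: total = 1270
  {β, ε}: total = 1654
  {α, β}: total = 1846
  {α, ε}: total = 2166
Best pair: {γ, ε} with total 894.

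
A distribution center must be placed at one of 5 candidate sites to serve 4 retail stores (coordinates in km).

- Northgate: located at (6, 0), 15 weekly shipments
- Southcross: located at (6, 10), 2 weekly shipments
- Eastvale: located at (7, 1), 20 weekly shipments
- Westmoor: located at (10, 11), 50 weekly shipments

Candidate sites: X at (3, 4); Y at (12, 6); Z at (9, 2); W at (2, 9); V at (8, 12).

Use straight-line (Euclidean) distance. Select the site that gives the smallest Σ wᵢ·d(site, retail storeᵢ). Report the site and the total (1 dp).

V, total 520.9 km

Total weighted distance at each candidate:
  X (3, 4): total = 683.4
  Y (12, 6): total = 552.4
  Z (9, 2): total = 568.7
  W (2, 9): total = 757.0
  V (8, 12): total = 520.9
Minimum is at V with total 520.9 km.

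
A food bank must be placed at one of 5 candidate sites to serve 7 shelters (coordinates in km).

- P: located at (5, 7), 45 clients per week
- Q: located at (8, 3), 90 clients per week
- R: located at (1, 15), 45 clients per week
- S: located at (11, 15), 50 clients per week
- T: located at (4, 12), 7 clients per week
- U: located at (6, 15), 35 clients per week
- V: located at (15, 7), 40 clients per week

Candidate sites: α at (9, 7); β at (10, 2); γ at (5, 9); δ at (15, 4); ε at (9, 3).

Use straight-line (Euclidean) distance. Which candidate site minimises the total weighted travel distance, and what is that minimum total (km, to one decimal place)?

α, total 2061.0 km

Total weighted distance at each candidate:
  α (9, 7): total = 2061.0
  β (10, 2): total = 2723.4
  γ (5, 9): total = 2085.5
  δ (15, 4): total = 3205.3
  ε (9, 3): total = 2395.3
Minimum is at α with total 2061.0 km.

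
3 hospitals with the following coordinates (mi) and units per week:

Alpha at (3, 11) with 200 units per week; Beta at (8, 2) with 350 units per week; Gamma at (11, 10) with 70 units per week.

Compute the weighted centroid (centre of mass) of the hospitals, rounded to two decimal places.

(6.73, 5.81)

The minimiser of Σwᵢ‖p−pᵢ‖² is the weighted centroid p* = (Σwᵢpᵢ)/(Σwᵢ).
Σwᵢ = 620.
Σwᵢxᵢ = 200·3 + 350·8 + 70·11 = 4170.
Σwᵢyᵢ = 200·11 + 350·2 + 70·10 = 3600.
x* = 4170/620 = 6.73, y* = 3600/620 = 5.81.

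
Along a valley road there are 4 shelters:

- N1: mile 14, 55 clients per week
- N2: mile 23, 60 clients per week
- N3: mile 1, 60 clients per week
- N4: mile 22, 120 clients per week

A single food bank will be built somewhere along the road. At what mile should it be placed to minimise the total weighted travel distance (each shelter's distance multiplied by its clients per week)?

For a sum of weighted absolute distances on a line, the optimum is the weighted median (not the mean). Total weight W = 295; half-weight = 147.5.
Sort by position and accumulate weight:
  mile 1 (N3, w=60) → cum 60
  mile 14 (N1, w=55) → cum 115
  mile 22 (N4, w=120) → cum 235  ≥ 147.5 → median here
  mile 23 (N2, w=60) → cum 295
Optimal location: mile 22.

x = 22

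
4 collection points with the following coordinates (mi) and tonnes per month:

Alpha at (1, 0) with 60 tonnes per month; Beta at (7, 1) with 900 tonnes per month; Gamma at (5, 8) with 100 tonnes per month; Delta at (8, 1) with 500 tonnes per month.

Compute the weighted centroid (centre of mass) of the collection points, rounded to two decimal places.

The minimiser of Σwᵢ‖p−pᵢ‖² is the weighted centroid p* = (Σwᵢpᵢ)/(Σwᵢ).
Σwᵢ = 1560.
Σwᵢxᵢ = 60·1 + 900·7 + 100·5 + 500·8 = 10860.
Σwᵢyᵢ = 60·0 + 900·1 + 100·8 + 500·1 = 2200.
x* = 10860/1560 = 6.96, y* = 2200/1560 = 1.41.

(6.96, 1.41)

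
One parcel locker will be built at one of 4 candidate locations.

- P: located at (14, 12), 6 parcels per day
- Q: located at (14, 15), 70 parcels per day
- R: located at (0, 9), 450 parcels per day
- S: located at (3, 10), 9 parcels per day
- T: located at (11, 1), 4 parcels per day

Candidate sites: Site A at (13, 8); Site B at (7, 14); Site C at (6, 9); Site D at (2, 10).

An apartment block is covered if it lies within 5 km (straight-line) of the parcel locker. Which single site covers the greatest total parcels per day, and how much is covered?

Site D, covering 459

Coverage radius r = 5 km; a point is covered iff (Δx)²+(Δy)² ≤ 5² = 25.
  Site A (13, 8): covers {P} → 6
  Site B (7, 14): covers {none} → 0
  Site C (6, 9): covers {S} → 9
  Site D (2, 10): covers {R, S} → 459
Maximum coverage at Site D: 459 parcels per day.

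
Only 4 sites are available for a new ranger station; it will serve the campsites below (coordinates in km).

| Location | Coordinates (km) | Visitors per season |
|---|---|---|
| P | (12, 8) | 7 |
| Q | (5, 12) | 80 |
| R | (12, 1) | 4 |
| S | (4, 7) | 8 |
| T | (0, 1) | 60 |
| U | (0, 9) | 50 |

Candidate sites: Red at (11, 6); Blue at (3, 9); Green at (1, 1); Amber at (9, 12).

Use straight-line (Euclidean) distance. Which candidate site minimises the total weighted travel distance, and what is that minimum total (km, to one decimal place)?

Blue, total 1080.5 km

Total weighted distance at each candidate:
  Red (11, 6): total = 2066.5
  Blue (3, 9): total = 1080.5
  Green (1, 1): total = 1588.4
  Amber (9, 12): total = 1784.3
Minimum is at Blue with total 1080.5 km.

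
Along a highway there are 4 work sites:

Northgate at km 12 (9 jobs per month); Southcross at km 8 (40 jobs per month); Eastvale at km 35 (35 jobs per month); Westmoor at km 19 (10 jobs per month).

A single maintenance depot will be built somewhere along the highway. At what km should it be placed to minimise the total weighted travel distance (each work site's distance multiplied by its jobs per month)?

For a sum of weighted absolute distances on a line, the optimum is the weighted median (not the mean). Total weight W = 94; half-weight = 47.
Sort by position and accumulate weight:
  km 8 (Southcross, w=40) → cum 40
  km 12 (Northgate, w=9) → cum 49  ≥ 47 → median here
  km 19 (Westmoor, w=10) → cum 59
  km 35 (Eastvale, w=35) → cum 94
Optimal location: km 12.

x = 12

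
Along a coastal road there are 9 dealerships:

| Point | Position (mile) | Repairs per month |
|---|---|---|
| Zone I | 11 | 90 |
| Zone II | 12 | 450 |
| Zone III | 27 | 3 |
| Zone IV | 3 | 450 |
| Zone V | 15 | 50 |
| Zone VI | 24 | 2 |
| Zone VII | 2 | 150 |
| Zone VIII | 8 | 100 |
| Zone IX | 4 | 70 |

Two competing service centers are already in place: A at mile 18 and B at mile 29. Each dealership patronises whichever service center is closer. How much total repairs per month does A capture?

The indifferent point is the midpoint (18+29)/2 = 23.5; dealerships left of it (closer to A at 18) go to A, those right go to B.
  Zone VII at 2 (w=150) → A
  Zone IV at 3 (w=450) → A
  Zone IX at 4 (w=70) → A
  Zone VIII at 8 (w=100) → A
  Zone I at 11 (w=90) → A
  Zone II at 12 (w=450) → A
  Zone V at 15 (w=50) → A
  Zone VI at 24 (w=2) → B
  Zone III at 27 (w=3) → B
A captures 1360; B captures 5.

1360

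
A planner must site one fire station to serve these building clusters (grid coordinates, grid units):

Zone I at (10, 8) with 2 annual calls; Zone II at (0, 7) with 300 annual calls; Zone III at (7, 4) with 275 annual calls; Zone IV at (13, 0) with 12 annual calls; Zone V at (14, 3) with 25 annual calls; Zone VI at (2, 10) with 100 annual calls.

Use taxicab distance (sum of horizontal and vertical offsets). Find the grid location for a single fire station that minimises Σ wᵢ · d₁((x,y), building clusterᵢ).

Manhattan distance separates: Σwᵢ(|x−xᵢ|+|y−yᵢ|) = Σwᵢ|x−xᵢ| + Σwᵢ|y−yᵢ|, so x and y are optimised independently as 1-D weighted medians.
Total weight W = 714; half = 357.
x-coordinate, sorted with cumulative weight:
  x=0 (Zone II, w=300) cum 300
  x=2 (Zone VI, w=100) cum 400  ← median
  x=7 (Zone III, w=275) cum 675
  x=10 (Zone I, w=2) cum 677
  x=13 (Zone IV, w=12) cum 689
  x=14 (Zone V, w=25) cum 714
⇒ x* = 2
y-coordinate, sorted with cumulative weight:
  y=0 (Zone IV, w=12) cum 12
  y=3 (Zone V, w=25) cum 37
  y=4 (Zone III, w=275) cum 312
  y=7 (Zone II, w=300) cum 612  ← median
  y=8 (Zone I, w=2) cum 614
  y=10 (Zone VI, w=100) cum 714
⇒ y* = 7

(2, 7)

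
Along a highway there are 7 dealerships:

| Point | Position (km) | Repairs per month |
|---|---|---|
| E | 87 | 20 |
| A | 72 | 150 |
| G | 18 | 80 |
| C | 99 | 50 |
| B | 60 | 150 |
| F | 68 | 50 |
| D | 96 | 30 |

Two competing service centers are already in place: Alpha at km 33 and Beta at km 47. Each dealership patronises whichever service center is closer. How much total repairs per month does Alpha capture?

The indifferent point is the midpoint (33+47)/2 = 40; dealerships left of it (closer to Alpha at 33) go to Alpha, those right go to Beta.
  G at 18 (w=80) → Alpha
  B at 60 (w=150) → Beta
  F at 68 (w=50) → Beta
  A at 72 (w=150) → Beta
  E at 87 (w=20) → Beta
  D at 96 (w=30) → Beta
  C at 99 (w=50) → Beta
Alpha captures 80; Beta captures 450.

80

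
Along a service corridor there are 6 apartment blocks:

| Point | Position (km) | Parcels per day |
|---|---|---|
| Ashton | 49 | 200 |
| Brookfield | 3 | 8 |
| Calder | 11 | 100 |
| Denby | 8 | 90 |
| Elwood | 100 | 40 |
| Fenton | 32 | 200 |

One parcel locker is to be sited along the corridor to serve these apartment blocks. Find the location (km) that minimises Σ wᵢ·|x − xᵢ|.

x = 32

For a sum of weighted absolute distances on a line, the optimum is the weighted median (not the mean). Total weight W = 638; half-weight = 319.
Sort by position and accumulate weight:
  km 3 (Brookfield, w=8) → cum 8
  km 8 (Denby, w=90) → cum 98
  km 11 (Calder, w=100) → cum 198
  km 32 (Fenton, w=200) → cum 398  ≥ 319 → median here
  km 49 (Ashton, w=200) → cum 598
  km 100 (Elwood, w=40) → cum 638
Optimal location: km 32.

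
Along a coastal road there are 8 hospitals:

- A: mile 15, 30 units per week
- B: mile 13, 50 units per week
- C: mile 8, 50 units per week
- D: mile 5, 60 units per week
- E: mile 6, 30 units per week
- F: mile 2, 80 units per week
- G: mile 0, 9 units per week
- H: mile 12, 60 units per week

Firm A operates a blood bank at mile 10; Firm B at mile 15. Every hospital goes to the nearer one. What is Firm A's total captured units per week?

289

The indifferent point is the midpoint (10+15)/2 = 12.5; hospitals left of it (closer to Firm A at 10) go to Firm A, those right go to Firm B.
  G at 0 (w=9) → Firm A
  F at 2 (w=80) → Firm A
  D at 5 (w=60) → Firm A
  E at 6 (w=30) → Firm A
  C at 8 (w=50) → Firm A
  H at 12 (w=60) → Firm A
  B at 13 (w=50) → Firm B
  A at 15 (w=30) → Firm B
Firm A captures 289; Firm B captures 80.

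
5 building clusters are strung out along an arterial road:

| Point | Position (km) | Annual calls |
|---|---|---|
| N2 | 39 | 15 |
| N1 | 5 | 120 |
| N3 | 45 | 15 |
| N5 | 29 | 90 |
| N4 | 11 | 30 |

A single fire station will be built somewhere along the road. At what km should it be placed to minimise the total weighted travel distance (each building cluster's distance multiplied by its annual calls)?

For a sum of weighted absolute distances on a line, the optimum is the weighted median (not the mean). Total weight W = 270; half-weight = 135.
Sort by position and accumulate weight:
  km 5 (N1, w=120) → cum 120
  km 11 (N4, w=30) → cum 150  ≥ 135 → median here
  km 29 (N5, w=90) → cum 240
  km 39 (N2, w=15) → cum 255
  km 45 (N3, w=15) → cum 270
Optimal location: km 11.

x = 11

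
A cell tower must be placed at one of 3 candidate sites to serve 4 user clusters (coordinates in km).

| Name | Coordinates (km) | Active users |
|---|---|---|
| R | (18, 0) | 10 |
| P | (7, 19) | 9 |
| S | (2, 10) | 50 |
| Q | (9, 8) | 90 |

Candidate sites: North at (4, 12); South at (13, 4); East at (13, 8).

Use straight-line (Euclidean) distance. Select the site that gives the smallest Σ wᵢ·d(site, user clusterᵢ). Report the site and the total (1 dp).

North, total 970.6 km

Total weighted distance at each candidate:
  North (4, 12): total = 970.6
  South (13, 4): total = 1345.0
  East (13, 8): total = 1126.1
Minimum is at North with total 970.6 km.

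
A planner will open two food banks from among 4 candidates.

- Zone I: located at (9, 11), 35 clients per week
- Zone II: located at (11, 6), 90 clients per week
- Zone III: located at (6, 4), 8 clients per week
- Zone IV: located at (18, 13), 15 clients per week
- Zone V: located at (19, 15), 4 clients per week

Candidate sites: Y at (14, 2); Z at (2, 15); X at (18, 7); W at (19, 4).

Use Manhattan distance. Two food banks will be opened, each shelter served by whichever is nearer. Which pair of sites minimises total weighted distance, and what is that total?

{Y, X}, total 1291

Evaluate every pair (each demand assigned to the nearer of the two):
  {Y, X}: total = 1291
  {Z, X}: total = 1351
  {Y, Z}: total = 1388
  {Y, W}: total = 1394
  {X, W}: total = 1405
  {Z, W}: total = 1583
Best pair: {Y, X} with total 1291.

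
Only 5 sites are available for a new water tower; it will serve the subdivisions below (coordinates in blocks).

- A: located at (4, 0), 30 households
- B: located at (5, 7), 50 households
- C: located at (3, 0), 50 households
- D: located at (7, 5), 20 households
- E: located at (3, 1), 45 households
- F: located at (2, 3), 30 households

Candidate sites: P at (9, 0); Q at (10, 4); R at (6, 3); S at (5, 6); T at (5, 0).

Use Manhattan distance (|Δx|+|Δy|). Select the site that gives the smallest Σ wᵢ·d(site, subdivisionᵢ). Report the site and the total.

T, total 935 blocks

Total weighted distance at each candidate:
  P (9, 0): total = 1755
  Q (10, 4): total = 2050
  R (6, 3): total = 1105
  S (5, 6): total = 1215
  T (5, 0): total = 935
Minimum is at T with total 935 blocks.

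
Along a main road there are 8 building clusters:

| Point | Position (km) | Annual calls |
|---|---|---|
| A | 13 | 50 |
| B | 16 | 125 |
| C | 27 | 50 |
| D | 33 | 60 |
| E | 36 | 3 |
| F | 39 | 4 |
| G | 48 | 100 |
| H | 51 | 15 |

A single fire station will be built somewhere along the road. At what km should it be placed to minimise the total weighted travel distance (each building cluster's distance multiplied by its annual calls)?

x = 27

For a sum of weighted absolute distances on a line, the optimum is the weighted median (not the mean). Total weight W = 407; half-weight = 203.5.
Sort by position and accumulate weight:
  km 13 (A, w=50) → cum 50
  km 16 (B, w=125) → cum 175
  km 27 (C, w=50) → cum 225  ≥ 203.5 → median here
  km 33 (D, w=60) → cum 285
  km 36 (E, w=3) → cum 288
  km 39 (F, w=4) → cum 292
  km 48 (G, w=100) → cum 392
  km 51 (H, w=15) → cum 407
Optimal location: km 27.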